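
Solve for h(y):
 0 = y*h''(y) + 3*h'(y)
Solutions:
 h(y) = C1 + C2/y^2


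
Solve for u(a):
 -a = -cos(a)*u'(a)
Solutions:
 u(a) = C1 + Integral(a/cos(a), a)


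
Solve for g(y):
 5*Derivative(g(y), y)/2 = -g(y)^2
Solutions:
 g(y) = 5/(C1 + 2*y)


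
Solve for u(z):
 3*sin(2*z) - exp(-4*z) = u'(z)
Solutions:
 u(z) = C1 - 3*cos(2*z)/2 + exp(-4*z)/4


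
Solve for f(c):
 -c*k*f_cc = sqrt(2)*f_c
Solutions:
 f(c) = C1 + c^(((re(k) - sqrt(2))*re(k) + im(k)^2)/(re(k)^2 + im(k)^2))*(C2*sin(sqrt(2)*log(c)*Abs(im(k))/(re(k)^2 + im(k)^2)) + C3*cos(sqrt(2)*log(c)*im(k)/(re(k)^2 + im(k)^2)))


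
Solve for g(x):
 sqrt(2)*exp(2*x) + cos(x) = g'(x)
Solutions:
 g(x) = C1 + sqrt(2)*exp(2*x)/2 + sin(x)


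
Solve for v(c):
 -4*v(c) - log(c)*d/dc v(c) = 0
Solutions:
 v(c) = C1*exp(-4*li(c))


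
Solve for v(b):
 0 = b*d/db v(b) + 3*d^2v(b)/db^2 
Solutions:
 v(b) = C1 + C2*erf(sqrt(6)*b/6)


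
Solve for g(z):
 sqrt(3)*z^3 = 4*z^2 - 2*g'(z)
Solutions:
 g(z) = C1 - sqrt(3)*z^4/8 + 2*z^3/3


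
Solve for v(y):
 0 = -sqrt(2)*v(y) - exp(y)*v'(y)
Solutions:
 v(y) = C1*exp(sqrt(2)*exp(-y))


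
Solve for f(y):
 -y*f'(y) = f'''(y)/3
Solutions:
 f(y) = C1 + Integral(C2*airyai(-3^(1/3)*y) + C3*airybi(-3^(1/3)*y), y)


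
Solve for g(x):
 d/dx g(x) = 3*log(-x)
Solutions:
 g(x) = C1 + 3*x*log(-x) - 3*x


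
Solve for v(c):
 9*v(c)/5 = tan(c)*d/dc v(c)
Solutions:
 v(c) = C1*sin(c)^(9/5)


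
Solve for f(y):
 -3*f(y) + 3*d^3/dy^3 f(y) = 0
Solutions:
 f(y) = C3*exp(y) + (C1*sin(sqrt(3)*y/2) + C2*cos(sqrt(3)*y/2))*exp(-y/2)


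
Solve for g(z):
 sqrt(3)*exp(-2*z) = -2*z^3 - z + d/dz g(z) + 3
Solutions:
 g(z) = C1 + z^4/2 + z^2/2 - 3*z - sqrt(3)*exp(-2*z)/2


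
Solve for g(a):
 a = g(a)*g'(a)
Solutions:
 g(a) = -sqrt(C1 + a^2)
 g(a) = sqrt(C1 + a^2)


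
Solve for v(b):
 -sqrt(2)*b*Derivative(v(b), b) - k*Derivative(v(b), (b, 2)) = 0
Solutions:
 v(b) = C1 + C2*sqrt(k)*erf(2^(3/4)*b*sqrt(1/k)/2)


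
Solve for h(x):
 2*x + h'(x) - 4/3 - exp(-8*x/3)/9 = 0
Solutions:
 h(x) = C1 - x^2 + 4*x/3 - exp(-8*x/3)/24


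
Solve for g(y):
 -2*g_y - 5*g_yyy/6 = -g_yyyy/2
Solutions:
 g(y) = C1 + C2*exp(y*(-(54*sqrt(854) + 1583)^(1/3) - 25/(54*sqrt(854) + 1583)^(1/3) + 10)/18)*sin(sqrt(3)*y*(-(54*sqrt(854) + 1583)^(1/3) + 25/(54*sqrt(854) + 1583)^(1/3))/18) + C3*exp(y*(-(54*sqrt(854) + 1583)^(1/3) - 25/(54*sqrt(854) + 1583)^(1/3) + 10)/18)*cos(sqrt(3)*y*(-(54*sqrt(854) + 1583)^(1/3) + 25/(54*sqrt(854) + 1583)^(1/3))/18) + C4*exp(y*(25/(54*sqrt(854) + 1583)^(1/3) + 5 + (54*sqrt(854) + 1583)^(1/3))/9)


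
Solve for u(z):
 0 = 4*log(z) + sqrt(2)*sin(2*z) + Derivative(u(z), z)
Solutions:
 u(z) = C1 - 4*z*log(z) + 4*z + sqrt(2)*cos(2*z)/2


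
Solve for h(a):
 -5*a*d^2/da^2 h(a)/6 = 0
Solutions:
 h(a) = C1 + C2*a


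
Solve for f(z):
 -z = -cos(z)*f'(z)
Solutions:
 f(z) = C1 + Integral(z/cos(z), z)


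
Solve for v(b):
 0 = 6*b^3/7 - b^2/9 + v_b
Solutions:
 v(b) = C1 - 3*b^4/14 + b^3/27


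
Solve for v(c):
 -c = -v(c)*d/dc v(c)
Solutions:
 v(c) = -sqrt(C1 + c^2)
 v(c) = sqrt(C1 + c^2)


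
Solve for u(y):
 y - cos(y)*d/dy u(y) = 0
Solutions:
 u(y) = C1 + Integral(y/cos(y), y)


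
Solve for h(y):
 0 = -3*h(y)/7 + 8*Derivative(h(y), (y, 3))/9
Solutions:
 h(y) = C3*exp(3*7^(2/3)*y/14) + (C1*sin(3*sqrt(3)*7^(2/3)*y/28) + C2*cos(3*sqrt(3)*7^(2/3)*y/28))*exp(-3*7^(2/3)*y/28)


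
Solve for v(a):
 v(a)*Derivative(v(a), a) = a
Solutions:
 v(a) = -sqrt(C1 + a^2)
 v(a) = sqrt(C1 + a^2)


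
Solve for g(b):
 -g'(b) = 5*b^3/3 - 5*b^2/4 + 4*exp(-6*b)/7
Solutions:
 g(b) = C1 - 5*b^4/12 + 5*b^3/12 + 2*exp(-6*b)/21


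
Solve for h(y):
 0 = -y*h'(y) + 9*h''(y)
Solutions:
 h(y) = C1 + C2*erfi(sqrt(2)*y/6)


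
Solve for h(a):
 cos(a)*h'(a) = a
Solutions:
 h(a) = C1 + Integral(a/cos(a), a)


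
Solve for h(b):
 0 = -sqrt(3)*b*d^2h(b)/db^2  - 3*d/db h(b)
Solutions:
 h(b) = C1 + C2*b^(1 - sqrt(3))


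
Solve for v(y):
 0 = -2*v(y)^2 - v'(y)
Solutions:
 v(y) = 1/(C1 + 2*y)


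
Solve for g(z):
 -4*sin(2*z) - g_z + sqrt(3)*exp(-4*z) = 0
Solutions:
 g(z) = C1 + 2*cos(2*z) - sqrt(3)*exp(-4*z)/4


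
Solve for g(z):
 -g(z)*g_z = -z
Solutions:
 g(z) = -sqrt(C1 + z^2)
 g(z) = sqrt(C1 + z^2)


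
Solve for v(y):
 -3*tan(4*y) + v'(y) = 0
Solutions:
 v(y) = C1 - 3*log(cos(4*y))/4


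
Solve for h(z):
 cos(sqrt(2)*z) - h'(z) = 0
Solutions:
 h(z) = C1 + sqrt(2)*sin(sqrt(2)*z)/2


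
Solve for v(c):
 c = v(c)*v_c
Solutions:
 v(c) = -sqrt(C1 + c^2)
 v(c) = sqrt(C1 + c^2)


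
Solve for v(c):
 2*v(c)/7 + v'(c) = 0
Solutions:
 v(c) = C1*exp(-2*c/7)


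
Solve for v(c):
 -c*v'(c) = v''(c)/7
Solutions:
 v(c) = C1 + C2*erf(sqrt(14)*c/2)


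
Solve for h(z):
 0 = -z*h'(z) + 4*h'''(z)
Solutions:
 h(z) = C1 + Integral(C2*airyai(2^(1/3)*z/2) + C3*airybi(2^(1/3)*z/2), z)


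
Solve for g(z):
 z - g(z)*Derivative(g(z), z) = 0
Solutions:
 g(z) = -sqrt(C1 + z^2)
 g(z) = sqrt(C1 + z^2)


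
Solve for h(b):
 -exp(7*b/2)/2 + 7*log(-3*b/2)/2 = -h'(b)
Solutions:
 h(b) = C1 - 7*b*log(-b)/2 + 7*b*(-log(3) + log(2) + 1)/2 + exp(7*b/2)/7


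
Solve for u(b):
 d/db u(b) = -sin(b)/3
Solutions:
 u(b) = C1 + cos(b)/3


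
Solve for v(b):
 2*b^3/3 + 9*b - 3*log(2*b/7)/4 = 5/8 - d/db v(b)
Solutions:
 v(b) = C1 - b^4/6 - 9*b^2/2 + 3*b*log(b)/4 - 3*b*log(7)/4 - b/8 + 3*b*log(2)/4


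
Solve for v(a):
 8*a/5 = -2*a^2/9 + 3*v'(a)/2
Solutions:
 v(a) = C1 + 4*a^3/81 + 8*a^2/15


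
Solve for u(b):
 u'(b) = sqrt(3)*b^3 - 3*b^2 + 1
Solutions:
 u(b) = C1 + sqrt(3)*b^4/4 - b^3 + b


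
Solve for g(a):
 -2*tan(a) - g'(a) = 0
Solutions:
 g(a) = C1 + 2*log(cos(a))


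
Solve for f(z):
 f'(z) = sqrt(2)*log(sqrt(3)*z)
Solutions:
 f(z) = C1 + sqrt(2)*z*log(z) - sqrt(2)*z + sqrt(2)*z*log(3)/2


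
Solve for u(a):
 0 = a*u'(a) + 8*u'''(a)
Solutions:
 u(a) = C1 + Integral(C2*airyai(-a/2) + C3*airybi(-a/2), a)


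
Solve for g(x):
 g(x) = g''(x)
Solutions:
 g(x) = C1*exp(-x) + C2*exp(x)


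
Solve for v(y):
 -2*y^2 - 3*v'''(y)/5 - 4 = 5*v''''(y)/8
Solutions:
 v(y) = C1 + C2*y + C3*y^2 + C4*exp(-24*y/25) - y^5/18 + 125*y^4/432 - 6005*y^3/2592


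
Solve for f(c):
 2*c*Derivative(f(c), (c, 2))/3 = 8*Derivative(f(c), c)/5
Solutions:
 f(c) = C1 + C2*c^(17/5)


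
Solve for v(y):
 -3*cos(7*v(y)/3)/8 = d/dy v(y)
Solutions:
 3*y/8 - 3*log(sin(7*v(y)/3) - 1)/14 + 3*log(sin(7*v(y)/3) + 1)/14 = C1


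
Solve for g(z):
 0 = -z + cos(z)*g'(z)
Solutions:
 g(z) = C1 + Integral(z/cos(z), z)


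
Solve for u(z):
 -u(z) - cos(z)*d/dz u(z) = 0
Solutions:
 u(z) = C1*sqrt(sin(z) - 1)/sqrt(sin(z) + 1)


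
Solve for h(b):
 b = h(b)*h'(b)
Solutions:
 h(b) = -sqrt(C1 + b^2)
 h(b) = sqrt(C1 + b^2)


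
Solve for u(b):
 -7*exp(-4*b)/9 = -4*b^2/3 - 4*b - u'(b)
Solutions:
 u(b) = C1 - 4*b^3/9 - 2*b^2 - 7*exp(-4*b)/36


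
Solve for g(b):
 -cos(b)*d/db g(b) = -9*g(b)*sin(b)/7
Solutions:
 g(b) = C1/cos(b)^(9/7)


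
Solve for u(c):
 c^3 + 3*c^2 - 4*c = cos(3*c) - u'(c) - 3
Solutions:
 u(c) = C1 - c^4/4 - c^3 + 2*c^2 - 3*c + sin(3*c)/3


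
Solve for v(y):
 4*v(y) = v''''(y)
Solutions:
 v(y) = C1*exp(-sqrt(2)*y) + C2*exp(sqrt(2)*y) + C3*sin(sqrt(2)*y) + C4*cos(sqrt(2)*y)


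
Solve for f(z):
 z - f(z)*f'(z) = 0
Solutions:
 f(z) = -sqrt(C1 + z^2)
 f(z) = sqrt(C1 + z^2)


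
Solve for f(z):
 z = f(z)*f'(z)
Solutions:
 f(z) = -sqrt(C1 + z^2)
 f(z) = sqrt(C1 + z^2)


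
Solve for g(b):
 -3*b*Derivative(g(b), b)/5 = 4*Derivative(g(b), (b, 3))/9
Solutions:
 g(b) = C1 + Integral(C2*airyai(-3*50^(1/3)*b/10) + C3*airybi(-3*50^(1/3)*b/10), b)


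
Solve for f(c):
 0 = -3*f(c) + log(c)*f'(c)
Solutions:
 f(c) = C1*exp(3*li(c))


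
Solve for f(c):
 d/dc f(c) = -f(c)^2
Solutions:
 f(c) = 1/(C1 + c)


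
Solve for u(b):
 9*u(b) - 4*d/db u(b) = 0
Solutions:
 u(b) = C1*exp(9*b/4)


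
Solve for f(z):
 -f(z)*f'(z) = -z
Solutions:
 f(z) = -sqrt(C1 + z^2)
 f(z) = sqrt(C1 + z^2)


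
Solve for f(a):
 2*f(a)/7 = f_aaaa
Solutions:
 f(a) = C1*exp(-2^(1/4)*7^(3/4)*a/7) + C2*exp(2^(1/4)*7^(3/4)*a/7) + C3*sin(2^(1/4)*7^(3/4)*a/7) + C4*cos(2^(1/4)*7^(3/4)*a/7)


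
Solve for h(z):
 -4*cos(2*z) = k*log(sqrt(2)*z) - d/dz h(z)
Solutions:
 h(z) = C1 + k*z*(log(z) - 1) + k*z*log(2)/2 + 2*sin(2*z)


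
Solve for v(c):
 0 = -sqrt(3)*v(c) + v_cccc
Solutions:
 v(c) = C1*exp(-3^(1/8)*c) + C2*exp(3^(1/8)*c) + C3*sin(3^(1/8)*c) + C4*cos(3^(1/8)*c)


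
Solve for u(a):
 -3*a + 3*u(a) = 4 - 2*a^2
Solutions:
 u(a) = -2*a^2/3 + a + 4/3


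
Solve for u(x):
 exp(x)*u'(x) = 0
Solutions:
 u(x) = C1


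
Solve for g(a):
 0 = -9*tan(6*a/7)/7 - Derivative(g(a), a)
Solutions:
 g(a) = C1 + 3*log(cos(6*a/7))/2


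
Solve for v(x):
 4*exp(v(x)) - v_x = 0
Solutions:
 v(x) = log(-1/(C1 + 4*x))


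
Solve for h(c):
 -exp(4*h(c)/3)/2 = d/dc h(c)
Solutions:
 h(c) = 3*log(-(1/(C1 + 2*c))^(1/4)) + 3*log(3)/4
 h(c) = 3*log(1/(C1 + 2*c))/4 + 3*log(3)/4
 h(c) = 3*log(-I*(1/(C1 + 2*c))^(1/4)) + 3*log(3)/4
 h(c) = 3*log(I*(1/(C1 + 2*c))^(1/4)) + 3*log(3)/4


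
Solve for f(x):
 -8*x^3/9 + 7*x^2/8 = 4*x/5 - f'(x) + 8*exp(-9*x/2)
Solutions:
 f(x) = C1 + 2*x^4/9 - 7*x^3/24 + 2*x^2/5 - 16*exp(-9*x/2)/9


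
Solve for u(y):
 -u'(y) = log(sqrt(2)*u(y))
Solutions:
 2*Integral(1/(2*log(_y) + log(2)), (_y, u(y))) = C1 - y


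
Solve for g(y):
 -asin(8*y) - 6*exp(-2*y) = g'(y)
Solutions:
 g(y) = C1 - y*asin(8*y) - sqrt(1 - 64*y^2)/8 + 3*exp(-2*y)


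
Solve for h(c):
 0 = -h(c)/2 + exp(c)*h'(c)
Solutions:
 h(c) = C1*exp(-exp(-c)/2)


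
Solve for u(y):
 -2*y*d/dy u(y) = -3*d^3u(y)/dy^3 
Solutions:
 u(y) = C1 + Integral(C2*airyai(2^(1/3)*3^(2/3)*y/3) + C3*airybi(2^(1/3)*3^(2/3)*y/3), y)


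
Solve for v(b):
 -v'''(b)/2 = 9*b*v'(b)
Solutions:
 v(b) = C1 + Integral(C2*airyai(-18^(1/3)*b) + C3*airybi(-18^(1/3)*b), b)


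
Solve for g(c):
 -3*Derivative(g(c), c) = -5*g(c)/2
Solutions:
 g(c) = C1*exp(5*c/6)


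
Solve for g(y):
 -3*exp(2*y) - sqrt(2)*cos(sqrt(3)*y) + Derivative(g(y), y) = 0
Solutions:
 g(y) = C1 + 3*exp(2*y)/2 + sqrt(6)*sin(sqrt(3)*y)/3


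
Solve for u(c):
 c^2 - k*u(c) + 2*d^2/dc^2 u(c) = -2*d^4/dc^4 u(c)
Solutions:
 u(c) = C1*exp(-sqrt(2)*c*sqrt(-sqrt(2*k + 1) - 1)/2) + C2*exp(sqrt(2)*c*sqrt(-sqrt(2*k + 1) - 1)/2) + C3*exp(-sqrt(2)*c*sqrt(sqrt(2*k + 1) - 1)/2) + C4*exp(sqrt(2)*c*sqrt(sqrt(2*k + 1) - 1)/2) + c^2/k + 4/k^2


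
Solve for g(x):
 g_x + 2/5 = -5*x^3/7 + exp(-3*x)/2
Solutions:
 g(x) = C1 - 5*x^4/28 - 2*x/5 - exp(-3*x)/6


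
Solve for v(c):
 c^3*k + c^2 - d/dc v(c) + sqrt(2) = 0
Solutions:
 v(c) = C1 + c^4*k/4 + c^3/3 + sqrt(2)*c


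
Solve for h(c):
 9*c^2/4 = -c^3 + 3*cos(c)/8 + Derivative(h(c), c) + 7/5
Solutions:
 h(c) = C1 + c^4/4 + 3*c^3/4 - 7*c/5 - 3*sin(c)/8


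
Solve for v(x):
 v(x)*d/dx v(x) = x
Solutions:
 v(x) = -sqrt(C1 + x^2)
 v(x) = sqrt(C1 + x^2)


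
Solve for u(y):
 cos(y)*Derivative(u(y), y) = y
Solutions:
 u(y) = C1 + Integral(y/cos(y), y)


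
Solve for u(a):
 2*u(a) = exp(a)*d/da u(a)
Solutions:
 u(a) = C1*exp(-2*exp(-a))


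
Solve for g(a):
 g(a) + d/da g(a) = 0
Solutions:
 g(a) = C1*exp(-a)


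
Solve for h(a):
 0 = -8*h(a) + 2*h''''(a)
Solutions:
 h(a) = C1*exp(-sqrt(2)*a) + C2*exp(sqrt(2)*a) + C3*sin(sqrt(2)*a) + C4*cos(sqrt(2)*a)


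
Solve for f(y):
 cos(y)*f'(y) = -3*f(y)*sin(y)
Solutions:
 f(y) = C1*cos(y)^3


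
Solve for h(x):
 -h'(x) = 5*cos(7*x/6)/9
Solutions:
 h(x) = C1 - 10*sin(7*x/6)/21


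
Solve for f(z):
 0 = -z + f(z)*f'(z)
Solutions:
 f(z) = -sqrt(C1 + z^2)
 f(z) = sqrt(C1 + z^2)


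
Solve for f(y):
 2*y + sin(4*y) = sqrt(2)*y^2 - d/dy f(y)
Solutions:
 f(y) = C1 + sqrt(2)*y^3/3 - y^2 + cos(4*y)/4


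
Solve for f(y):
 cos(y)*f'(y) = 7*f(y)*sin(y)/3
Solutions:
 f(y) = C1/cos(y)^(7/3)


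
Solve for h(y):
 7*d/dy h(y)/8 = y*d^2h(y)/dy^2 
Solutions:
 h(y) = C1 + C2*y^(15/8)


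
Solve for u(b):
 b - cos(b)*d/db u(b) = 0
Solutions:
 u(b) = C1 + Integral(b/cos(b), b)


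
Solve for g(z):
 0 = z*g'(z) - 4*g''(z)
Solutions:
 g(z) = C1 + C2*erfi(sqrt(2)*z/4)


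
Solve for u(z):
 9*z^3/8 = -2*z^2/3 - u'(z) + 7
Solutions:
 u(z) = C1 - 9*z^4/32 - 2*z^3/9 + 7*z


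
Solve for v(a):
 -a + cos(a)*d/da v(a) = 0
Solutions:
 v(a) = C1 + Integral(a/cos(a), a)


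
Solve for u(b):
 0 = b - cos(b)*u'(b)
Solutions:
 u(b) = C1 + Integral(b/cos(b), b)


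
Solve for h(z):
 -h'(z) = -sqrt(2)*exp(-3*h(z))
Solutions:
 h(z) = log(C1 + 3*sqrt(2)*z)/3
 h(z) = log((-3^(1/3) - 3^(5/6)*I)*(C1 + sqrt(2)*z)^(1/3)/2)
 h(z) = log((-3^(1/3) + 3^(5/6)*I)*(C1 + sqrt(2)*z)^(1/3)/2)


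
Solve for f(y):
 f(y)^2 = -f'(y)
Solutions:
 f(y) = 1/(C1 + y)


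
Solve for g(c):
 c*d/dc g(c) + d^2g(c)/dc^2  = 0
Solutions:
 g(c) = C1 + C2*erf(sqrt(2)*c/2)


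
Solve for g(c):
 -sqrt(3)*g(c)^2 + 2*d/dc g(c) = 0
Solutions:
 g(c) = -2/(C1 + sqrt(3)*c)


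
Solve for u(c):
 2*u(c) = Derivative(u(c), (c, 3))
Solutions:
 u(c) = C3*exp(2^(1/3)*c) + (C1*sin(2^(1/3)*sqrt(3)*c/2) + C2*cos(2^(1/3)*sqrt(3)*c/2))*exp(-2^(1/3)*c/2)


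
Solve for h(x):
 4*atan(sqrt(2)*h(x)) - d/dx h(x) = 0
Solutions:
 Integral(1/atan(sqrt(2)*_y), (_y, h(x))) = C1 + 4*x


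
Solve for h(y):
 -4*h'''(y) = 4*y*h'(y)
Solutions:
 h(y) = C1 + Integral(C2*airyai(-y) + C3*airybi(-y), y)


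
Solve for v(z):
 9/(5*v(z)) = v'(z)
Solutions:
 v(z) = -sqrt(C1 + 90*z)/5
 v(z) = sqrt(C1 + 90*z)/5


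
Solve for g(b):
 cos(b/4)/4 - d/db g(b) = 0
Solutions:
 g(b) = C1 + sin(b/4)


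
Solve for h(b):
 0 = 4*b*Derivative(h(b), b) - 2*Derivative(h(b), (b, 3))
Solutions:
 h(b) = C1 + Integral(C2*airyai(2^(1/3)*b) + C3*airybi(2^(1/3)*b), b)


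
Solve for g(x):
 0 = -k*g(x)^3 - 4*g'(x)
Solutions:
 g(x) = -sqrt(2)*sqrt(-1/(C1 - k*x))
 g(x) = sqrt(2)*sqrt(-1/(C1 - k*x))


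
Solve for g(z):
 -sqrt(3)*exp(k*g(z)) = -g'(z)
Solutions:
 g(z) = Piecewise((log(-1/(C1*k + sqrt(3)*k*z))/k, Ne(k, 0)), (nan, True))
 g(z) = Piecewise((C1 + sqrt(3)*z, Eq(k, 0)), (nan, True))


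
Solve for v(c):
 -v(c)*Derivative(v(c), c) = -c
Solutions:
 v(c) = -sqrt(C1 + c^2)
 v(c) = sqrt(C1 + c^2)


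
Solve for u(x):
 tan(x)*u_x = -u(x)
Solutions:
 u(x) = C1/sin(x)


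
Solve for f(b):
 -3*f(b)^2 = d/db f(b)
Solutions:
 f(b) = 1/(C1 + 3*b)


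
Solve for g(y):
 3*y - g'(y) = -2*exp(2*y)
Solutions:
 g(y) = C1 + 3*y^2/2 + exp(2*y)


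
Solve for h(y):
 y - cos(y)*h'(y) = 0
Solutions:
 h(y) = C1 + Integral(y/cos(y), y)


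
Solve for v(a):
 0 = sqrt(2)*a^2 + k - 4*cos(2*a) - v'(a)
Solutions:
 v(a) = C1 + sqrt(2)*a^3/3 + a*k - 2*sin(2*a)


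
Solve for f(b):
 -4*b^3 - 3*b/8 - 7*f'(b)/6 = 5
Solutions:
 f(b) = C1 - 6*b^4/7 - 9*b^2/56 - 30*b/7


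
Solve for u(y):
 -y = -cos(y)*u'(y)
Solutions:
 u(y) = C1 + Integral(y/cos(y), y)


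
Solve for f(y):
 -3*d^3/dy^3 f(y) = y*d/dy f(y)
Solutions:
 f(y) = C1 + Integral(C2*airyai(-3^(2/3)*y/3) + C3*airybi(-3^(2/3)*y/3), y)


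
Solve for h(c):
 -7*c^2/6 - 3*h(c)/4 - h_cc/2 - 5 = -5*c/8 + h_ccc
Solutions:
 h(c) = C1*exp(c*(-2 + (9*sqrt(83) + 82)^(-1/3) + (9*sqrt(83) + 82)^(1/3))/12)*sin(sqrt(3)*c*(-(9*sqrt(83) + 82)^(1/3) + (9*sqrt(83) + 82)^(-1/3))/12) + C2*exp(c*(-2 + (9*sqrt(83) + 82)^(-1/3) + (9*sqrt(83) + 82)^(1/3))/12)*cos(sqrt(3)*c*(-(9*sqrt(83) + 82)^(1/3) + (9*sqrt(83) + 82)^(-1/3))/12) + C3*exp(-c*((9*sqrt(83) + 82)^(-1/3) + 1 + (9*sqrt(83) + 82)^(1/3))/6) - 14*c^2/9 + 5*c/6 - 124/27


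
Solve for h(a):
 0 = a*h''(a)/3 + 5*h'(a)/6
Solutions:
 h(a) = C1 + C2/a^(3/2)


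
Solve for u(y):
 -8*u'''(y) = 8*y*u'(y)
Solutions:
 u(y) = C1 + Integral(C2*airyai(-y) + C3*airybi(-y), y)


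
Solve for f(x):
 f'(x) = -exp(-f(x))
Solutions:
 f(x) = log(C1 - x)


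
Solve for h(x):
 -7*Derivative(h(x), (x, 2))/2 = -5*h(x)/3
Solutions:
 h(x) = C1*exp(-sqrt(210)*x/21) + C2*exp(sqrt(210)*x/21)


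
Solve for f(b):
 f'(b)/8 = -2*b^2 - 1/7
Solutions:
 f(b) = C1 - 16*b^3/3 - 8*b/7


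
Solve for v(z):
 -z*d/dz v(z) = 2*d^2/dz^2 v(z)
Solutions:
 v(z) = C1 + C2*erf(z/2)


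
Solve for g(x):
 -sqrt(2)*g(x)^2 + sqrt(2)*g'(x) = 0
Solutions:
 g(x) = -1/(C1 + x)


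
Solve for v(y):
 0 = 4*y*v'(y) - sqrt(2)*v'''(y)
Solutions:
 v(y) = C1 + Integral(C2*airyai(sqrt(2)*y) + C3*airybi(sqrt(2)*y), y)


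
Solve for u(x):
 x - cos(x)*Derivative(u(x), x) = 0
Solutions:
 u(x) = C1 + Integral(x/cos(x), x)


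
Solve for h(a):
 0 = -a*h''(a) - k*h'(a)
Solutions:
 h(a) = C1 + a^(1 - re(k))*(C2*sin(log(a)*Abs(im(k))) + C3*cos(log(a)*im(k)))


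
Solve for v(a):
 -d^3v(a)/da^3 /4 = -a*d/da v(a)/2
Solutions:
 v(a) = C1 + Integral(C2*airyai(2^(1/3)*a) + C3*airybi(2^(1/3)*a), a)


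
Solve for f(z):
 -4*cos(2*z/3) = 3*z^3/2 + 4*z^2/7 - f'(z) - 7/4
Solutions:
 f(z) = C1 + 3*z^4/8 + 4*z^3/21 - 7*z/4 + 6*sin(2*z/3)


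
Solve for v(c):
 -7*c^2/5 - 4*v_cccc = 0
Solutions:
 v(c) = C1 + C2*c + C3*c^2 + C4*c^3 - 7*c^6/7200


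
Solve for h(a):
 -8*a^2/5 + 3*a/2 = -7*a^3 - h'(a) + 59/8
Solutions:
 h(a) = C1 - 7*a^4/4 + 8*a^3/15 - 3*a^2/4 + 59*a/8


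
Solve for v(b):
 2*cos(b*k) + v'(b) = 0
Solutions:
 v(b) = C1 - 2*sin(b*k)/k


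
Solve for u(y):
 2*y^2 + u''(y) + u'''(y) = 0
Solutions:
 u(y) = C1 + C2*y + C3*exp(-y) - y^4/6 + 2*y^3/3 - 2*y^2


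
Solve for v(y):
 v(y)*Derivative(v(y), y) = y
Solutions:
 v(y) = -sqrt(C1 + y^2)
 v(y) = sqrt(C1 + y^2)


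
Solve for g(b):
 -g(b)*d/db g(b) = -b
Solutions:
 g(b) = -sqrt(C1 + b^2)
 g(b) = sqrt(C1 + b^2)


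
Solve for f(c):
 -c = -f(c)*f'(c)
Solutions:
 f(c) = -sqrt(C1 + c^2)
 f(c) = sqrt(C1 + c^2)


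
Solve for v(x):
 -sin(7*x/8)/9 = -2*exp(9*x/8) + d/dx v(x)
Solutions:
 v(x) = C1 + 16*exp(9*x/8)/9 + 8*cos(7*x/8)/63


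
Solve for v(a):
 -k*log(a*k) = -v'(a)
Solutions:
 v(a) = C1 + a*k*log(a*k) - a*k


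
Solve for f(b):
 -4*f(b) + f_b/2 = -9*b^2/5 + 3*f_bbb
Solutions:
 f(b) = C1*exp(b*((sqrt(5182)/4 + 18)^(-1/3) + 2*(sqrt(5182)/4 + 18)^(1/3))/12)*sin(sqrt(3)*b*(-2*(sqrt(5182)/4 + 18)^(1/3) + (sqrt(5182)/4 + 18)^(-1/3))/12) + C2*exp(b*((sqrt(5182)/4 + 18)^(-1/3) + 2*(sqrt(5182)/4 + 18)^(1/3))/12)*cos(sqrt(3)*b*(-2*(sqrt(5182)/4 + 18)^(1/3) + (sqrt(5182)/4 + 18)^(-1/3))/12) + C3*exp(-b*((sqrt(5182)/4 + 18)^(-1/3) + 2*(sqrt(5182)/4 + 18)^(1/3))/6) + 9*b^2/20 + 9*b/80 + 9/640


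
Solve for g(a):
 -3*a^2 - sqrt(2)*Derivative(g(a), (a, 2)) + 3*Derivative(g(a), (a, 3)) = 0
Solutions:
 g(a) = C1 + C2*a + C3*exp(sqrt(2)*a/3) - sqrt(2)*a^4/8 - 3*a^3/2 - 27*sqrt(2)*a^2/4


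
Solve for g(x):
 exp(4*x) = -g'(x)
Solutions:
 g(x) = C1 - exp(4*x)/4


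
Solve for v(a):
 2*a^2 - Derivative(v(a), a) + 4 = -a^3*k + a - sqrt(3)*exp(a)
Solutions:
 v(a) = C1 + a^4*k/4 + 2*a^3/3 - a^2/2 + 4*a + sqrt(3)*exp(a)


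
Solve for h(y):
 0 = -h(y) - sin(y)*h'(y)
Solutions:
 h(y) = C1*sqrt(cos(y) + 1)/sqrt(cos(y) - 1)


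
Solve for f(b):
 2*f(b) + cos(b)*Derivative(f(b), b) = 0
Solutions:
 f(b) = C1*(sin(b) - 1)/(sin(b) + 1)


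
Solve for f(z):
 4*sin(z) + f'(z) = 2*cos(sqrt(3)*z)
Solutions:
 f(z) = C1 + 2*sqrt(3)*sin(sqrt(3)*z)/3 + 4*cos(z)


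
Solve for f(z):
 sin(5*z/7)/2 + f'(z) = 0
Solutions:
 f(z) = C1 + 7*cos(5*z/7)/10


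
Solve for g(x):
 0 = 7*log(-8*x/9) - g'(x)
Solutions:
 g(x) = C1 + 7*x*log(-x) + 7*x*(-2*log(3) - 1 + 3*log(2))


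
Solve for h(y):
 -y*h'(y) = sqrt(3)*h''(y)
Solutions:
 h(y) = C1 + C2*erf(sqrt(2)*3^(3/4)*y/6)


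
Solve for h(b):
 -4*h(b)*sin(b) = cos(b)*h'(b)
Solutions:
 h(b) = C1*cos(b)^4


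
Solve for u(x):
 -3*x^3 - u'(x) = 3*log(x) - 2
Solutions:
 u(x) = C1 - 3*x^4/4 - 3*x*log(x) + 5*x


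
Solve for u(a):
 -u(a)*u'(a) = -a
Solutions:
 u(a) = -sqrt(C1 + a^2)
 u(a) = sqrt(C1 + a^2)


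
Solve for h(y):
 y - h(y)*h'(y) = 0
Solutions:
 h(y) = -sqrt(C1 + y^2)
 h(y) = sqrt(C1 + y^2)


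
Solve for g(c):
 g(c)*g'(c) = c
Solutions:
 g(c) = -sqrt(C1 + c^2)
 g(c) = sqrt(C1 + c^2)


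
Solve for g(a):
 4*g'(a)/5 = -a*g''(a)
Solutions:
 g(a) = C1 + C2*a^(1/5)


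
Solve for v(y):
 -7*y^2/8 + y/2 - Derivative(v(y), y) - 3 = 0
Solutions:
 v(y) = C1 - 7*y^3/24 + y^2/4 - 3*y


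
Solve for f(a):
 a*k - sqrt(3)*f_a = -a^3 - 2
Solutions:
 f(a) = C1 + sqrt(3)*a^4/12 + sqrt(3)*a^2*k/6 + 2*sqrt(3)*a/3


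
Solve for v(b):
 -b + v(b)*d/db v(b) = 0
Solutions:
 v(b) = -sqrt(C1 + b^2)
 v(b) = sqrt(C1 + b^2)


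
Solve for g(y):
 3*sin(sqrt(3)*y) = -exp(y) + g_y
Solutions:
 g(y) = C1 + exp(y) - sqrt(3)*cos(sqrt(3)*y)


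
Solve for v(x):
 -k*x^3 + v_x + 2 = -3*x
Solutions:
 v(x) = C1 + k*x^4/4 - 3*x^2/2 - 2*x


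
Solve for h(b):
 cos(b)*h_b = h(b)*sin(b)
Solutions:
 h(b) = C1/cos(b)


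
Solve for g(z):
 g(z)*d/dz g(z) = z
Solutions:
 g(z) = -sqrt(C1 + z^2)
 g(z) = sqrt(C1 + z^2)


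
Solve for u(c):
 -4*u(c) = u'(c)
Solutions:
 u(c) = C1*exp(-4*c)


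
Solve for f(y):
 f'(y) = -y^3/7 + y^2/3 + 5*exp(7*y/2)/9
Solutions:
 f(y) = C1 - y^4/28 + y^3/9 + 10*exp(7*y/2)/63


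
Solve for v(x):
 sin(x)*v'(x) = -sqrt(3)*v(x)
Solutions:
 v(x) = C1*(cos(x) + 1)^(sqrt(3)/2)/(cos(x) - 1)^(sqrt(3)/2)


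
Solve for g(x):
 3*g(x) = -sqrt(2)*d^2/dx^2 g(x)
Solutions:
 g(x) = C1*sin(2^(3/4)*sqrt(3)*x/2) + C2*cos(2^(3/4)*sqrt(3)*x/2)


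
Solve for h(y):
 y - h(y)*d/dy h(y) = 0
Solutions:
 h(y) = -sqrt(C1 + y^2)
 h(y) = sqrt(C1 + y^2)


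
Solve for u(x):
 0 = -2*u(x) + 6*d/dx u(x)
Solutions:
 u(x) = C1*exp(x/3)


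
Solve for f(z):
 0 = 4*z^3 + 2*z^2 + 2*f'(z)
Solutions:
 f(z) = C1 - z^4/2 - z^3/3


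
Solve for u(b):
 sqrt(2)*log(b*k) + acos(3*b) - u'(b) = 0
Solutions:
 u(b) = C1 + sqrt(2)*b*(log(b*k) - 1) + b*acos(3*b) - sqrt(1 - 9*b^2)/3


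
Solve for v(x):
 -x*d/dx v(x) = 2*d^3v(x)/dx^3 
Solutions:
 v(x) = C1 + Integral(C2*airyai(-2^(2/3)*x/2) + C3*airybi(-2^(2/3)*x/2), x)


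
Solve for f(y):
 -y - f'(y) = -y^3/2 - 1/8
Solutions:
 f(y) = C1 + y^4/8 - y^2/2 + y/8


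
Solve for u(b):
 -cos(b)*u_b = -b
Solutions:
 u(b) = C1 + Integral(b/cos(b), b)


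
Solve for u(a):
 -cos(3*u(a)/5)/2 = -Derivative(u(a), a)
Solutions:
 -a/2 - 5*log(sin(3*u(a)/5) - 1)/6 + 5*log(sin(3*u(a)/5) + 1)/6 = C1


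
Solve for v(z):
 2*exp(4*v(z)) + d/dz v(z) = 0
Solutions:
 v(z) = log(-I*(1/(C1 + 8*z))^(1/4))
 v(z) = log(I*(1/(C1 + 8*z))^(1/4))
 v(z) = log(-(1/(C1 + 8*z))^(1/4))
 v(z) = log(1/(C1 + 8*z))/4


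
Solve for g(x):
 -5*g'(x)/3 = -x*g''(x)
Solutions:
 g(x) = C1 + C2*x^(8/3)


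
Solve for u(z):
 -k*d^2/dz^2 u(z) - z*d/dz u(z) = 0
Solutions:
 u(z) = C1 + C2*sqrt(k)*erf(sqrt(2)*z*sqrt(1/k)/2)


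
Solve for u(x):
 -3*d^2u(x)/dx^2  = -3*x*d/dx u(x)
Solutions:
 u(x) = C1 + C2*erfi(sqrt(2)*x/2)


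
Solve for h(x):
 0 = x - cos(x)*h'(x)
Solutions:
 h(x) = C1 + Integral(x/cos(x), x)


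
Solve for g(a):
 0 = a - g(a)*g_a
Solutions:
 g(a) = -sqrt(C1 + a^2)
 g(a) = sqrt(C1 + a^2)


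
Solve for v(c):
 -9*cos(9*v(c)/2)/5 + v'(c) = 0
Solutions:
 -9*c/5 - log(sin(9*v(c)/2) - 1)/9 + log(sin(9*v(c)/2) + 1)/9 = C1


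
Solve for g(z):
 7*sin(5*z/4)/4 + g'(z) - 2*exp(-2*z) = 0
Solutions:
 g(z) = C1 + 7*cos(5*z/4)/5 - exp(-2*z)


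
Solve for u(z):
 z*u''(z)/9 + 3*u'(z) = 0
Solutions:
 u(z) = C1 + C2/z^26


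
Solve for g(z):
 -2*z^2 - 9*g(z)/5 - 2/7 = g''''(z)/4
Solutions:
 g(z) = -10*z^2/9 + (C1*sin(sqrt(3)*5^(3/4)*z/5) + C2*cos(sqrt(3)*5^(3/4)*z/5))*exp(-sqrt(3)*5^(3/4)*z/5) + (C3*sin(sqrt(3)*5^(3/4)*z/5) + C4*cos(sqrt(3)*5^(3/4)*z/5))*exp(sqrt(3)*5^(3/4)*z/5) - 10/63


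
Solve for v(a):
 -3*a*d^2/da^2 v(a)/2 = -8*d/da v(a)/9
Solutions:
 v(a) = C1 + C2*a^(43/27)


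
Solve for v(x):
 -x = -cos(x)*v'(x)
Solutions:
 v(x) = C1 + Integral(x/cos(x), x)


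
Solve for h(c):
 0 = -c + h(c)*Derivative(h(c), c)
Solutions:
 h(c) = -sqrt(C1 + c^2)
 h(c) = sqrt(C1 + c^2)


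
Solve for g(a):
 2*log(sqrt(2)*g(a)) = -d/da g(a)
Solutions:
 Integral(1/(2*log(_y) + log(2)), (_y, g(a))) = C1 - a


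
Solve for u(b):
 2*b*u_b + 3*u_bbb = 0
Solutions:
 u(b) = C1 + Integral(C2*airyai(-2^(1/3)*3^(2/3)*b/3) + C3*airybi(-2^(1/3)*3^(2/3)*b/3), b)


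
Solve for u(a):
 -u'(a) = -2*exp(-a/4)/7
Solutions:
 u(a) = C1 - 8*exp(-a/4)/7


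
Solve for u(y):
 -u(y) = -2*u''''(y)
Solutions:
 u(y) = C1*exp(-2^(3/4)*y/2) + C2*exp(2^(3/4)*y/2) + C3*sin(2^(3/4)*y/2) + C4*cos(2^(3/4)*y/2)


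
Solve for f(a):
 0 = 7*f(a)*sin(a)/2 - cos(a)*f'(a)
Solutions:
 f(a) = C1/cos(a)^(7/2)


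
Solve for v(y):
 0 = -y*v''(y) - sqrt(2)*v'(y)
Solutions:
 v(y) = C1 + C2*y^(1 - sqrt(2))


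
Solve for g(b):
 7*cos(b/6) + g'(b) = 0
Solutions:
 g(b) = C1 - 42*sin(b/6)


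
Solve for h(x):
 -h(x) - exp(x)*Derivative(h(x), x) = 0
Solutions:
 h(x) = C1*exp(exp(-x))


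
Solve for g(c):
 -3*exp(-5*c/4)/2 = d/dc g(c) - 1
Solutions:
 g(c) = C1 + c + 6*exp(-5*c/4)/5


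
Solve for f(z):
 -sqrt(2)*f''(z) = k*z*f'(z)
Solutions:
 f(z) = Piecewise((-2^(3/4)*sqrt(pi)*C1*erf(2^(1/4)*sqrt(k)*z/2)/(2*sqrt(k)) - C2, (k > 0) | (k < 0)), (-C1*z - C2, True))


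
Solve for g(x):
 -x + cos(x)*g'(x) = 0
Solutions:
 g(x) = C1 + Integral(x/cos(x), x)


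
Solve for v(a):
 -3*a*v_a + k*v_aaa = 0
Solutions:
 v(a) = C1 + Integral(C2*airyai(3^(1/3)*a*(1/k)^(1/3)) + C3*airybi(3^(1/3)*a*(1/k)^(1/3)), a)


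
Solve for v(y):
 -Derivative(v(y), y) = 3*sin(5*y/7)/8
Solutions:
 v(y) = C1 + 21*cos(5*y/7)/40


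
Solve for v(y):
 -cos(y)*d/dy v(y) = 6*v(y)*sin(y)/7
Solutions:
 v(y) = C1*cos(y)^(6/7)


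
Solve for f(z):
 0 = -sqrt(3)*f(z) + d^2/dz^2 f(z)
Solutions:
 f(z) = C1*exp(-3^(1/4)*z) + C2*exp(3^(1/4)*z)


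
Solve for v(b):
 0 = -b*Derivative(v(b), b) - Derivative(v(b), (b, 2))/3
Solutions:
 v(b) = C1 + C2*erf(sqrt(6)*b/2)


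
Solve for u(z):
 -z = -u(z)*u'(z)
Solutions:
 u(z) = -sqrt(C1 + z^2)
 u(z) = sqrt(C1 + z^2)


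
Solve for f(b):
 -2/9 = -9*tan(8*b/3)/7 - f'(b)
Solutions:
 f(b) = C1 + 2*b/9 + 27*log(cos(8*b/3))/56


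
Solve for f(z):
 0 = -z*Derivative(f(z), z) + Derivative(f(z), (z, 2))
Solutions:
 f(z) = C1 + C2*erfi(sqrt(2)*z/2)


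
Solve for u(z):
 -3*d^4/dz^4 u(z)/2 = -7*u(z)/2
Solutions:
 u(z) = C1*exp(-3^(3/4)*7^(1/4)*z/3) + C2*exp(3^(3/4)*7^(1/4)*z/3) + C3*sin(3^(3/4)*7^(1/4)*z/3) + C4*cos(3^(3/4)*7^(1/4)*z/3)


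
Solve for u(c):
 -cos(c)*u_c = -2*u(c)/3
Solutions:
 u(c) = C1*(sin(c) + 1)^(1/3)/(sin(c) - 1)^(1/3)


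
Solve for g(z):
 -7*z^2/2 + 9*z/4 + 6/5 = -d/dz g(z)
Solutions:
 g(z) = C1 + 7*z^3/6 - 9*z^2/8 - 6*z/5


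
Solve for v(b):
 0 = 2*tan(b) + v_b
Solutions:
 v(b) = C1 + 2*log(cos(b))


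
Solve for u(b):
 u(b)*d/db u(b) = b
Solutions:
 u(b) = -sqrt(C1 + b^2)
 u(b) = sqrt(C1 + b^2)


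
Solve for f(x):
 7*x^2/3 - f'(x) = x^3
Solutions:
 f(x) = C1 - x^4/4 + 7*x^3/9


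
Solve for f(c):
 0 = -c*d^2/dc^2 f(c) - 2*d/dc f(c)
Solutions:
 f(c) = C1 + C2/c


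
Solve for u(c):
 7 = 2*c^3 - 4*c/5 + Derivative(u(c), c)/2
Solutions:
 u(c) = C1 - c^4 + 4*c^2/5 + 14*c


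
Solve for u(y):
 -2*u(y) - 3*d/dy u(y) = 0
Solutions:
 u(y) = C1*exp(-2*y/3)


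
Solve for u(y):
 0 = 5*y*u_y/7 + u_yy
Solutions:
 u(y) = C1 + C2*erf(sqrt(70)*y/14)


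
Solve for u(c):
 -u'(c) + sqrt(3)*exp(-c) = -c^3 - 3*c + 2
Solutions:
 u(c) = C1 + c^4/4 + 3*c^2/2 - 2*c - sqrt(3)*exp(-c)


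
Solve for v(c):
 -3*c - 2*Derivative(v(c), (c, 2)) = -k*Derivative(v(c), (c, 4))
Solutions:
 v(c) = C1 + C2*c + C3*exp(-sqrt(2)*c*sqrt(1/k)) + C4*exp(sqrt(2)*c*sqrt(1/k)) - c^3/4


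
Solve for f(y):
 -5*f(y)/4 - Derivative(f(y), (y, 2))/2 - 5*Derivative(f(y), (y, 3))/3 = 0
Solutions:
 f(y) = C1*exp(y*(-2 + (5*sqrt(5655) + 376)^(-1/3) + (5*sqrt(5655) + 376)^(1/3))/20)*sin(sqrt(3)*y*(-(5*sqrt(5655) + 376)^(1/3) + (5*sqrt(5655) + 376)^(-1/3))/20) + C2*exp(y*(-2 + (5*sqrt(5655) + 376)^(-1/3) + (5*sqrt(5655) + 376)^(1/3))/20)*cos(sqrt(3)*y*(-(5*sqrt(5655) + 376)^(1/3) + (5*sqrt(5655) + 376)^(-1/3))/20) + C3*exp(-y*((5*sqrt(5655) + 376)^(-1/3) + 1 + (5*sqrt(5655) + 376)^(1/3))/10)


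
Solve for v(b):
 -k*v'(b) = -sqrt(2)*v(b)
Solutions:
 v(b) = C1*exp(sqrt(2)*b/k)


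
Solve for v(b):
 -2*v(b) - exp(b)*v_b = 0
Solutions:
 v(b) = C1*exp(2*exp(-b))


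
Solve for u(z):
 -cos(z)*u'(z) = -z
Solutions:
 u(z) = C1 + Integral(z/cos(z), z)


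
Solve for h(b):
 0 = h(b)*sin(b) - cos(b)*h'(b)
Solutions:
 h(b) = C1/cos(b)


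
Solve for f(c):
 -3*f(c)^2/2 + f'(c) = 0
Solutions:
 f(c) = -2/(C1 + 3*c)


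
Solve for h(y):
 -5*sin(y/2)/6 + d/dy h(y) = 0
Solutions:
 h(y) = C1 - 5*cos(y/2)/3


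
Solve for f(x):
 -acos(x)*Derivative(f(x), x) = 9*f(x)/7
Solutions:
 f(x) = C1*exp(-9*Integral(1/acos(x), x)/7)


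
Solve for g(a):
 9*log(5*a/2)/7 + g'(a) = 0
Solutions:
 g(a) = C1 - 9*a*log(a)/7 - 9*a*log(5)/7 + 9*a*log(2)/7 + 9*a/7


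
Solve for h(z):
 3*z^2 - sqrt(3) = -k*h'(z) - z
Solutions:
 h(z) = C1 - z^3/k - z^2/(2*k) + sqrt(3)*z/k


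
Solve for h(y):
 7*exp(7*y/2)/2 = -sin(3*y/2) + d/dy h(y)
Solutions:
 h(y) = C1 + exp(7*y/2) - 2*cos(3*y/2)/3


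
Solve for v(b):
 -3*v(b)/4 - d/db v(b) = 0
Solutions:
 v(b) = C1*exp(-3*b/4)


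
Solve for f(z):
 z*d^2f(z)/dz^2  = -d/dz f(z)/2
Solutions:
 f(z) = C1 + C2*sqrt(z)


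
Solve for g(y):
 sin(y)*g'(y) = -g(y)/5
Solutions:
 g(y) = C1*(cos(y) + 1)^(1/10)/(cos(y) - 1)^(1/10)


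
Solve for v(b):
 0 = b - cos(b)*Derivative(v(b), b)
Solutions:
 v(b) = C1 + Integral(b/cos(b), b)


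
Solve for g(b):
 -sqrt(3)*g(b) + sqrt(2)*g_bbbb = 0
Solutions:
 g(b) = C1*exp(-2^(7/8)*3^(1/8)*b/2) + C2*exp(2^(7/8)*3^(1/8)*b/2) + C3*sin(2^(7/8)*3^(1/8)*b/2) + C4*cos(2^(7/8)*3^(1/8)*b/2)


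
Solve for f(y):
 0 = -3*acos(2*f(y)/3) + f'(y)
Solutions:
 Integral(1/acos(2*_y/3), (_y, f(y))) = C1 + 3*y


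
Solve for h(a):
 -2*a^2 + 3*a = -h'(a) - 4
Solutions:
 h(a) = C1 + 2*a^3/3 - 3*a^2/2 - 4*a


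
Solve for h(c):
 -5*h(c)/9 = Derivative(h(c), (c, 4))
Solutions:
 h(c) = (C1*sin(5^(1/4)*sqrt(6)*c/6) + C2*cos(5^(1/4)*sqrt(6)*c/6))*exp(-5^(1/4)*sqrt(6)*c/6) + (C3*sin(5^(1/4)*sqrt(6)*c/6) + C4*cos(5^(1/4)*sqrt(6)*c/6))*exp(5^(1/4)*sqrt(6)*c/6)


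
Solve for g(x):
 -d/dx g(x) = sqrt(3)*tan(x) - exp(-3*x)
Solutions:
 g(x) = C1 - sqrt(3)*log(tan(x)^2 + 1)/2 - exp(-3*x)/3


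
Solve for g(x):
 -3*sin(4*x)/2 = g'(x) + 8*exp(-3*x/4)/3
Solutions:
 g(x) = C1 + 3*cos(4*x)/8 + 32*exp(-3*x/4)/9


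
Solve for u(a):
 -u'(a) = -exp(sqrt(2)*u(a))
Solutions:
 u(a) = sqrt(2)*(2*log(-1/(C1 + a)) - log(2))/4


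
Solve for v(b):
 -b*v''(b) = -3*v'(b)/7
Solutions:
 v(b) = C1 + C2*b^(10/7)


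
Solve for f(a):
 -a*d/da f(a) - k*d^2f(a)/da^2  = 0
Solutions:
 f(a) = C1 + C2*sqrt(k)*erf(sqrt(2)*a*sqrt(1/k)/2)


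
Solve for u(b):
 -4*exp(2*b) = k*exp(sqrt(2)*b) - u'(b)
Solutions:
 u(b) = C1 + sqrt(2)*k*exp(sqrt(2)*b)/2 + 2*exp(2*b)


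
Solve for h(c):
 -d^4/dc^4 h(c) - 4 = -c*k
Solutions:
 h(c) = C1 + C2*c + C3*c^2 + C4*c^3 + c^5*k/120 - c^4/6


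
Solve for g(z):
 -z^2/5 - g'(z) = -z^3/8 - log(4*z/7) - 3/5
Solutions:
 g(z) = C1 + z^4/32 - z^3/15 + z*log(z) + z*log(4/7) - 2*z/5


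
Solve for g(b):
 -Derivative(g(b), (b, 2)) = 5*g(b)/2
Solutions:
 g(b) = C1*sin(sqrt(10)*b/2) + C2*cos(sqrt(10)*b/2)


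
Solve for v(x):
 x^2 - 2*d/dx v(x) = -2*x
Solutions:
 v(x) = C1 + x^3/6 + x^2/2


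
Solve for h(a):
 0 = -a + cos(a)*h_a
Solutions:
 h(a) = C1 + Integral(a/cos(a), a)


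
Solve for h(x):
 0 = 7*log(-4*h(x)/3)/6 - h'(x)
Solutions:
 -6*Integral(1/(log(-_y) - log(3) + 2*log(2)), (_y, h(x)))/7 = C1 - x


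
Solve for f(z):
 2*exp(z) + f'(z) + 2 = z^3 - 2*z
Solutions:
 f(z) = C1 + z^4/4 - z^2 - 2*z - 2*exp(z)


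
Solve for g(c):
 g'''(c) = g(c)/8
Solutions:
 g(c) = C3*exp(c/2) + (C1*sin(sqrt(3)*c/4) + C2*cos(sqrt(3)*c/4))*exp(-c/4)


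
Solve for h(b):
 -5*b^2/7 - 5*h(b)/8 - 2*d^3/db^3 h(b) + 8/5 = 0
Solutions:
 h(b) = C3*exp(-2^(2/3)*5^(1/3)*b/4) - 8*b^2/7 + (C1*sin(2^(2/3)*sqrt(3)*5^(1/3)*b/8) + C2*cos(2^(2/3)*sqrt(3)*5^(1/3)*b/8))*exp(2^(2/3)*5^(1/3)*b/8) + 64/25


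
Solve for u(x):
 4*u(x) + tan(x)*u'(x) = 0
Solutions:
 u(x) = C1/sin(x)^4


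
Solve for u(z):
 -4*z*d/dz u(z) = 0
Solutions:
 u(z) = C1


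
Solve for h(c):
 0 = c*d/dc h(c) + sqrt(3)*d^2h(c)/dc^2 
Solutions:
 h(c) = C1 + C2*erf(sqrt(2)*3^(3/4)*c/6)


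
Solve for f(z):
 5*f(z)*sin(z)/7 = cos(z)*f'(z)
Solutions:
 f(z) = C1/cos(z)^(5/7)


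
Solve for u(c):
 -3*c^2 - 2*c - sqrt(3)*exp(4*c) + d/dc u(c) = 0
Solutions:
 u(c) = C1 + c^3 + c^2 + sqrt(3)*exp(4*c)/4


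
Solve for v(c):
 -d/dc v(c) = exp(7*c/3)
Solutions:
 v(c) = C1 - 3*exp(7*c/3)/7


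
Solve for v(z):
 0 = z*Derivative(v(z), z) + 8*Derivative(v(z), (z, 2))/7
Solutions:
 v(z) = C1 + C2*erf(sqrt(7)*z/4)


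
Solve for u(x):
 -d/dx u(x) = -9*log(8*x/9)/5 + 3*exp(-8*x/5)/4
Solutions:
 u(x) = C1 + 9*x*log(x)/5 + 9*x*(-2*log(3) - 1 + 3*log(2))/5 + 15*exp(-8*x/5)/32


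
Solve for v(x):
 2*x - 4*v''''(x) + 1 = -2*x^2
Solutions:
 v(x) = C1 + C2*x + C3*x^2 + C4*x^3 + x^6/720 + x^5/240 + x^4/96


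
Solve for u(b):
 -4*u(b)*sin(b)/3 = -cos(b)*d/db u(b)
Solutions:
 u(b) = C1/cos(b)^(4/3)


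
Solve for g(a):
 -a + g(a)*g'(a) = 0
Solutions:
 g(a) = -sqrt(C1 + a^2)
 g(a) = sqrt(C1 + a^2)


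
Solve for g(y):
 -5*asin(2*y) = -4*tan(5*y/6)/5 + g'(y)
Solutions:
 g(y) = C1 - 5*y*asin(2*y) - 5*sqrt(1 - 4*y^2)/2 - 24*log(cos(5*y/6))/25


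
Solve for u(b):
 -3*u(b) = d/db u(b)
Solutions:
 u(b) = C1*exp(-3*b)


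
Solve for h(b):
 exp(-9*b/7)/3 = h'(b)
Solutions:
 h(b) = C1 - 7*exp(-9*b/7)/27


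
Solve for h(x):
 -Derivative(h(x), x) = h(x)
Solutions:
 h(x) = C1*exp(-x)


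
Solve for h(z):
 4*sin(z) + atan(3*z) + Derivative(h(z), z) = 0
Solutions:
 h(z) = C1 - z*atan(3*z) + log(9*z^2 + 1)/6 + 4*cos(z)


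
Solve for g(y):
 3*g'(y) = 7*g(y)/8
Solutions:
 g(y) = C1*exp(7*y/24)


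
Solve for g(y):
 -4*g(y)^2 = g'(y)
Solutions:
 g(y) = 1/(C1 + 4*y)


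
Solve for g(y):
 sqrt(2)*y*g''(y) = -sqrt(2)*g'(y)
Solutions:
 g(y) = C1 + C2*log(y)


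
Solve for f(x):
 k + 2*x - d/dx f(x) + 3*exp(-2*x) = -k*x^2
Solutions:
 f(x) = C1 + k*x^3/3 + k*x + x^2 - 3*exp(-2*x)/2


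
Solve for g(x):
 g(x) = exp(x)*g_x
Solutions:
 g(x) = C1*exp(-exp(-x))


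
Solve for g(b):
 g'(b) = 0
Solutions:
 g(b) = C1


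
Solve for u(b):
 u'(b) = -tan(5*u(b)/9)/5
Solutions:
 u(b) = -9*asin(C1*exp(-b/9))/5 + 9*pi/5
 u(b) = 9*asin(C1*exp(-b/9))/5


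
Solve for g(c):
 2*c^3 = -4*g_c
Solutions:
 g(c) = C1 - c^4/8


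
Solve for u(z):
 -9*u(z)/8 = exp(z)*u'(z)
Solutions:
 u(z) = C1*exp(9*exp(-z)/8)


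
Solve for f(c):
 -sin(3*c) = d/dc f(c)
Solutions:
 f(c) = C1 + cos(3*c)/3


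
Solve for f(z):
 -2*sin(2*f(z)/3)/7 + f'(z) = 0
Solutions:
 -2*z/7 + 3*log(cos(2*f(z)/3) - 1)/4 - 3*log(cos(2*f(z)/3) + 1)/4 = C1


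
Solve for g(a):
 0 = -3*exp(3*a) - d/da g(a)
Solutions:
 g(a) = C1 - exp(3*a)


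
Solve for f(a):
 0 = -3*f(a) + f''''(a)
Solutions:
 f(a) = C1*exp(-3^(1/4)*a) + C2*exp(3^(1/4)*a) + C3*sin(3^(1/4)*a) + C4*cos(3^(1/4)*a)


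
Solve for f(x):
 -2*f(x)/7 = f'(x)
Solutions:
 f(x) = C1*exp(-2*x/7)


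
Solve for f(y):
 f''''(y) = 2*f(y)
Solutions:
 f(y) = C1*exp(-2^(1/4)*y) + C2*exp(2^(1/4)*y) + C3*sin(2^(1/4)*y) + C4*cos(2^(1/4)*y)


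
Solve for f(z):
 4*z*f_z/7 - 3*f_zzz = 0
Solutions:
 f(z) = C1 + Integral(C2*airyai(42^(2/3)*z/21) + C3*airybi(42^(2/3)*z/21), z)


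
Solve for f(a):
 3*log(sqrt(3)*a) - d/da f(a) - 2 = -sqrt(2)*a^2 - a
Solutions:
 f(a) = C1 + sqrt(2)*a^3/3 + a^2/2 + 3*a*log(a) - 5*a + 3*a*log(3)/2


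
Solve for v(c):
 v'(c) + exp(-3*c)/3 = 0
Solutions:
 v(c) = C1 + exp(-3*c)/9


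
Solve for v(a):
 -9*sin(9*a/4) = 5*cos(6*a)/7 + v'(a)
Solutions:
 v(a) = C1 - 5*sin(6*a)/42 + 4*cos(9*a/4)


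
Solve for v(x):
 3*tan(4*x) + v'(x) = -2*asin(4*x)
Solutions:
 v(x) = C1 - 2*x*asin(4*x) - sqrt(1 - 16*x^2)/2 + 3*log(cos(4*x))/4


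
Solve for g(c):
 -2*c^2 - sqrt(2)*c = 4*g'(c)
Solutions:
 g(c) = C1 - c^3/6 - sqrt(2)*c^2/8


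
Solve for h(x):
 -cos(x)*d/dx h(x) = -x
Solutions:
 h(x) = C1 + Integral(x/cos(x), x)


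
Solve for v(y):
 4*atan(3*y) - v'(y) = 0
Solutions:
 v(y) = C1 + 4*y*atan(3*y) - 2*log(9*y^2 + 1)/3


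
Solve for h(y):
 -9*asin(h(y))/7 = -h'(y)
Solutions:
 Integral(1/asin(_y), (_y, h(y))) = C1 + 9*y/7


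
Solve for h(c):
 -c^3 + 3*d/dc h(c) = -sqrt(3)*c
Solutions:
 h(c) = C1 + c^4/12 - sqrt(3)*c^2/6


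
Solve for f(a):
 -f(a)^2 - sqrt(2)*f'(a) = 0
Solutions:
 f(a) = 2/(C1 + sqrt(2)*a)


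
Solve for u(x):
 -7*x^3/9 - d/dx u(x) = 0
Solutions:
 u(x) = C1 - 7*x^4/36


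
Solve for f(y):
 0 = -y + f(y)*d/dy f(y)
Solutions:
 f(y) = -sqrt(C1 + y^2)
 f(y) = sqrt(C1 + y^2)


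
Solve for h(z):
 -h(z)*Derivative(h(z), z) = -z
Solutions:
 h(z) = -sqrt(C1 + z^2)
 h(z) = sqrt(C1 + z^2)


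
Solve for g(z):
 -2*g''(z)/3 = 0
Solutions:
 g(z) = C1 + C2*z


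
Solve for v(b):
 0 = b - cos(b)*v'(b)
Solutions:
 v(b) = C1 + Integral(b/cos(b), b)


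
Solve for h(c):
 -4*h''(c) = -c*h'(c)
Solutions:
 h(c) = C1 + C2*erfi(sqrt(2)*c/4)


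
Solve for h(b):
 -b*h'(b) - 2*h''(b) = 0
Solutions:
 h(b) = C1 + C2*erf(b/2)


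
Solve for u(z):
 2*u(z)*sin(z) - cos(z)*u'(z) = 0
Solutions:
 u(z) = C1/cos(z)^2


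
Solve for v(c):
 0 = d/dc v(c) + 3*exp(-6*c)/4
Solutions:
 v(c) = C1 + exp(-6*c)/8


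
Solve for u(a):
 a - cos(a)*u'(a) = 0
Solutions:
 u(a) = C1 + Integral(a/cos(a), a)


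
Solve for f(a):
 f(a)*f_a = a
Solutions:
 f(a) = -sqrt(C1 + a^2)
 f(a) = sqrt(C1 + a^2)


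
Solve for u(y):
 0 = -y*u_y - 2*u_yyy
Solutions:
 u(y) = C1 + Integral(C2*airyai(-2^(2/3)*y/2) + C3*airybi(-2^(2/3)*y/2), y)


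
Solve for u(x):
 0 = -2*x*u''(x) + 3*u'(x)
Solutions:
 u(x) = C1 + C2*x^(5/2)


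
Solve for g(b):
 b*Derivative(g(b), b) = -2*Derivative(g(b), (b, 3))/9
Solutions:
 g(b) = C1 + Integral(C2*airyai(-6^(2/3)*b/2) + C3*airybi(-6^(2/3)*b/2), b)


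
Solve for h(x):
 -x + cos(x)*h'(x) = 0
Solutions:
 h(x) = C1 + Integral(x/cos(x), x)


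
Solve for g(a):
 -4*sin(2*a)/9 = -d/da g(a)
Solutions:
 g(a) = C1 - 2*cos(2*a)/9


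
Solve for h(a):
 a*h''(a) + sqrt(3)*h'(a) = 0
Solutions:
 h(a) = C1 + C2*a^(1 - sqrt(3))


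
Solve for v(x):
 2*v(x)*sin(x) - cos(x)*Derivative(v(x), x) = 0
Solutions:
 v(x) = C1/cos(x)^2


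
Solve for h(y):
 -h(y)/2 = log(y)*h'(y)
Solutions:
 h(y) = C1*exp(-li(y)/2)


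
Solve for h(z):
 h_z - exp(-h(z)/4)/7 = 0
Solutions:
 h(z) = 4*log(C1 + z/28)
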